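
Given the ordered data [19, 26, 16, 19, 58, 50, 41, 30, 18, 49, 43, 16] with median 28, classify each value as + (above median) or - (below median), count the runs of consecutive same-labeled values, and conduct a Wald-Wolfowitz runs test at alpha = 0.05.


Step 1: Compute median = 28; label A = above, B = below.
Labels in order: BBBBAAAABAAB  (n_A = 6, n_B = 6)
Step 2: Count runs R = 5.
Step 3: Under H0 (random ordering), E[R] = 2*n_A*n_B/(n_A+n_B) + 1 = 2*6*6/12 + 1 = 7.0000.
        Var[R] = 2*n_A*n_B*(2*n_A*n_B - n_A - n_B) / ((n_A+n_B)^2 * (n_A+n_B-1)) = 4320/1584 = 2.7273.
        SD[R] = 1.6514.
Step 4: Continuity-corrected z = (R + 0.5 - E[R]) / SD[R] = (5 + 0.5 - 7.0000) / 1.6514 = -0.9083.
Step 5: Two-sided p-value via normal approximation = 2*(1 - Phi(|z|)) = 0.363722.
Step 6: alpha = 0.05. fail to reject H0.

R = 5, z = -0.9083, p = 0.363722, fail to reject H0.


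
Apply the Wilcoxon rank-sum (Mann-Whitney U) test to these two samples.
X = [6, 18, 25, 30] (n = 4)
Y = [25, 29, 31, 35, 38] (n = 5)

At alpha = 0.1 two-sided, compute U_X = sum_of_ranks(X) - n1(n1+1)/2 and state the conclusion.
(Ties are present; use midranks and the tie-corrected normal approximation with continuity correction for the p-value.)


Step 1: Combine and sort all 9 observations; assign midranks.
sorted (value, group): (6,X), (18,X), (25,X), (25,Y), (29,Y), (30,X), (31,Y), (35,Y), (38,Y)
ranks: 6->1, 18->2, 25->3.5, 25->3.5, 29->5, 30->6, 31->7, 35->8, 38->9
Step 2: Rank sum for X: R1 = 1 + 2 + 3.5 + 6 = 12.5.
Step 3: U_X = R1 - n1(n1+1)/2 = 12.5 - 4*5/2 = 12.5 - 10 = 2.5.
       U_Y = n1*n2 - U_X = 20 - 2.5 = 17.5.
Step 4: Ties are present, so use the tie-corrected normal approximation (with continuity correction) for the p-value.
Step 5: p-value = 0.085100; compare to alpha = 0.1. reject H0.

U_X = 2.5, p = 0.085100, reject H0 at alpha = 0.1.


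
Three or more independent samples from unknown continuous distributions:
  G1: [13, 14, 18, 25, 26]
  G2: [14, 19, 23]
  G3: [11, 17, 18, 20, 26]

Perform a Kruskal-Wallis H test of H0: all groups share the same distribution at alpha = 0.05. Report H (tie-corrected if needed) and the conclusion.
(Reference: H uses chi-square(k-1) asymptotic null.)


Step 1: Combine all N = 13 observations and assign midranks.
sorted (value, group, rank): (11,G3,1), (13,G1,2), (14,G1,3.5), (14,G2,3.5), (17,G3,5), (18,G1,6.5), (18,G3,6.5), (19,G2,8), (20,G3,9), (23,G2,10), (25,G1,11), (26,G1,12.5), (26,G3,12.5)
Step 2: Sum ranks within each group.
R_1 = 35.5 (n_1 = 5)
R_2 = 21.5 (n_2 = 3)
R_3 = 34 (n_3 = 5)
Step 3: H = 12/(N(N+1)) * sum(R_i^2/n_i) - 3(N+1)
     = 12/(13*14) * (35.5^2/5 + 21.5^2/3 + 34^2/5) - 3*14
     = 0.065934 * 637.333 - 42
     = 0.021978.
Step 4: Ties present; correction factor C = 1 - 18/(13^3 - 13) = 0.991758. Corrected H = 0.021978 / 0.991758 = 0.022161.
Step 5: Under H0, H ~ chi^2(2); p-value = 0.988981.
Step 6: alpha = 0.05. fail to reject H0.

H = 0.0222, df = 2, p = 0.988981, fail to reject H0.


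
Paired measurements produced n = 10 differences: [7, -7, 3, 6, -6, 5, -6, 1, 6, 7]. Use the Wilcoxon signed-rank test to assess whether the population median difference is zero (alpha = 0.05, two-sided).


Step 1: Drop any zero differences (none here) and take |d_i|.
|d| = [7, 7, 3, 6, 6, 5, 6, 1, 6, 7]
Step 2: Midrank |d_i| (ties get averaged ranks).
ranks: |7|->9, |7|->9, |3|->2, |6|->5.5, |6|->5.5, |5|->3, |6|->5.5, |1|->1, |6|->5.5, |7|->9
Step 3: Attach original signs; sum ranks with positive sign and with negative sign.
W+ = 9 + 2 + 5.5 + 3 + 1 + 5.5 + 9 = 35
W- = 9 + 5.5 + 5.5 = 20
(Check: W+ + W- = 55 should equal n(n+1)/2 = 55.)
Step 4: Test statistic W = min(W+, W-) = 20.
Step 5: Ties in |d|, so use the tie-corrected normal approximation.
        E[W] = n(n+1)/4 = 10*11/4 = 27.5.
        Tie groups: |d|=6 (t=4), |d|=7 (t=3); sum(t^3 - t) = 84.
        Var[W] = n(n+1)(2n+1)/24 - sum(t^3-t)/48 = 2310/24 - 84/48 = 94.5.
        z = (W - E[W]) / sqrt(Var[W]) = (20 - 27.5) / 9.7211 = -0.7715.
        Two-sided p = 2*Phi(z) = 0.440401.
Step 6: alpha = 0.05. fail to reject H0.

W+ = 35, W- = 20, W = min = 20, p = 0.440401, fail to reject H0.


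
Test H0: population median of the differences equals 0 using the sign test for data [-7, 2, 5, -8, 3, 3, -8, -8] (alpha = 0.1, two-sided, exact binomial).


Step 1: Discard zero differences. Original n = 8; n_eff = number of nonzero differences = 8.
Nonzero differences (with sign): -7, +2, +5, -8, +3, +3, -8, -8
Step 2: Count signs: positive = 4, negative = 4.
Step 3: Under H0: P(positive) = 0.5, so the number of positives S ~ Bin(8, 0.5).
Step 4: Two-sided exact p-value = sum of Bin(8,0.5) probabilities at or below the observed probability = 1.000000.
Step 5: alpha = 0.1. fail to reject H0.

n_eff = 8, pos = 4, neg = 4, p = 1.000000, fail to reject H0.


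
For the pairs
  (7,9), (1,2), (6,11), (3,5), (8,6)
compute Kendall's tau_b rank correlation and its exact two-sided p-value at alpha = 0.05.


Step 1: Enumerate the 10 unordered pairs (i,j) with i<j and classify each by sign(x_j-x_i) * sign(y_j-y_i).
  (1,2):dx=-6,dy=-7->C; (1,3):dx=-1,dy=+2->D; (1,4):dx=-4,dy=-4->C; (1,5):dx=+1,dy=-3->D
  (2,3):dx=+5,dy=+9->C; (2,4):dx=+2,dy=+3->C; (2,5):dx=+7,dy=+4->C; (3,4):dx=-3,dy=-6->C
  (3,5):dx=+2,dy=-5->D; (4,5):dx=+5,dy=+1->C
Step 2: C = 7, D = 3, total pairs = 10.
Step 3: tau = (C - D)/(n(n-1)/2) = (7 - 3)/10 = 0.400000.
Step 4: Exact two-sided p-value (enumerate n! = 120 permutations of y under H0): p = 0.483333.
Step 5: alpha = 0.05. fail to reject H0.

tau_b = 0.4000 (C=7, D=3), p = 0.483333, fail to reject H0.


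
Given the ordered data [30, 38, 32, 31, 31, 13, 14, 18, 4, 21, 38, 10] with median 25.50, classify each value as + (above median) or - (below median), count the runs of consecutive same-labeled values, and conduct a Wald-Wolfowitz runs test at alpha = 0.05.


Step 1: Compute median = 25.50; label A = above, B = below.
Labels in order: AAAAABBBBBAB  (n_A = 6, n_B = 6)
Step 2: Count runs R = 4.
Step 3: Under H0 (random ordering), E[R] = 2*n_A*n_B/(n_A+n_B) + 1 = 2*6*6/12 + 1 = 7.0000.
        Var[R] = 2*n_A*n_B*(2*n_A*n_B - n_A - n_B) / ((n_A+n_B)^2 * (n_A+n_B-1)) = 4320/1584 = 2.7273.
        SD[R] = 1.6514.
Step 4: Continuity-corrected z = (R + 0.5 - E[R]) / SD[R] = (4 + 0.5 - 7.0000) / 1.6514 = -1.5138.
Step 5: Two-sided p-value via normal approximation = 2*(1 - Phi(|z|)) = 0.130070.
Step 6: alpha = 0.05. fail to reject H0.

R = 4, z = -1.5138, p = 0.130070, fail to reject H0.


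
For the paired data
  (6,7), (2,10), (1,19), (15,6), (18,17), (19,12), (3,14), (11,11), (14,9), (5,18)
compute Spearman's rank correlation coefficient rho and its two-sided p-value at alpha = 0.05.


Step 1: Rank x and y separately (midranks; no ties here).
rank(x): 6->5, 2->2, 1->1, 15->8, 18->9, 19->10, 3->3, 11->6, 14->7, 5->4
rank(y): 7->2, 10->4, 19->10, 6->1, 17->8, 12->6, 14->7, 11->5, 9->3, 18->9
Step 2: d_i = R_x(i) - R_y(i); compute d_i^2.
  (5-2)^2=9, (2-4)^2=4, (1-10)^2=81, (8-1)^2=49, (9-8)^2=1, (10-6)^2=16, (3-7)^2=16, (6-5)^2=1, (7-3)^2=16, (4-9)^2=25
sum(d^2) = 218.
Step 3: rho = 1 - 6*218 / (10*(10^2 - 1)) = 1 - 1308/990 = -0.321212.
Step 4: Under H0, t = rho * sqrt((n-2)/(1-rho^2)) = -0.9594 ~ t(8).
Step 5: Two-sided p-value from the t-distribution with 8 df = 0.365468.
Step 6: alpha = 0.05. fail to reject H0.

rho = -0.3212, p = 0.365468, fail to reject H0 at alpha = 0.05.


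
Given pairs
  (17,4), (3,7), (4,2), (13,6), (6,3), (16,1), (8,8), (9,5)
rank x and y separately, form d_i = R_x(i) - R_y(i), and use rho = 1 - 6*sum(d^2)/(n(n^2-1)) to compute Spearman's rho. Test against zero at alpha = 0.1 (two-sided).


Step 1: Rank x and y separately (midranks; no ties here).
rank(x): 17->8, 3->1, 4->2, 13->6, 6->3, 16->7, 8->4, 9->5
rank(y): 4->4, 7->7, 2->2, 6->6, 3->3, 1->1, 8->8, 5->5
Step 2: d_i = R_x(i) - R_y(i); compute d_i^2.
  (8-4)^2=16, (1-7)^2=36, (2-2)^2=0, (6-6)^2=0, (3-3)^2=0, (7-1)^2=36, (4-8)^2=16, (5-5)^2=0
sum(d^2) = 104.
Step 3: rho = 1 - 6*104 / (8*(8^2 - 1)) = 1 - 624/504 = -0.238095.
Step 4: Under H0, t = rho * sqrt((n-2)/(1-rho^2)) = -0.6005 ~ t(6).
Step 5: Two-sided p-value from the t-distribution with 6 df = 0.570156.
Step 6: alpha = 0.1. fail to reject H0.

rho = -0.2381, p = 0.570156, fail to reject H0 at alpha = 0.1.


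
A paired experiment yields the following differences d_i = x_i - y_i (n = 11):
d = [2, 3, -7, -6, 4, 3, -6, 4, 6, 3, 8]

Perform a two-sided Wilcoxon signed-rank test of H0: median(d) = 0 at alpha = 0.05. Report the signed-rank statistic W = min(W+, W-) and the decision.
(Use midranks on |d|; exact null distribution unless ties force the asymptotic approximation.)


Step 1: Drop any zero differences (none here) and take |d_i|.
|d| = [2, 3, 7, 6, 4, 3, 6, 4, 6, 3, 8]
Step 2: Midrank |d_i| (ties get averaged ranks).
ranks: |2|->1, |3|->3, |7|->10, |6|->8, |4|->5.5, |3|->3, |6|->8, |4|->5.5, |6|->8, |3|->3, |8|->11
Step 3: Attach original signs; sum ranks with positive sign and with negative sign.
W+ = 1 + 3 + 5.5 + 3 + 5.5 + 8 + 3 + 11 = 40
W- = 10 + 8 + 8 = 26
(Check: W+ + W- = 66 should equal n(n+1)/2 = 66.)
Step 4: Test statistic W = min(W+, W-) = 26.
Step 5: Ties in |d|, so use the tie-corrected normal approximation.
        E[W] = n(n+1)/4 = 11*12/4 = 33.
        Tie groups: |d|=3 (t=3), |d|=4 (t=2), |d|=6 (t=3); sum(t^3 - t) = 54.
        Var[W] = n(n+1)(2n+1)/24 - sum(t^3-t)/48 = 3036/24 - 54/48 = 125.375.
        z = (W - E[W]) / sqrt(Var[W]) = (26 - 33) / 11.1971 = -0.6252.
        Two-sided p = 2*Phi(z) = 0.531865.
Step 6: alpha = 0.05. fail to reject H0.

W+ = 40, W- = 26, W = min = 26, p = 0.531865, fail to reject H0.


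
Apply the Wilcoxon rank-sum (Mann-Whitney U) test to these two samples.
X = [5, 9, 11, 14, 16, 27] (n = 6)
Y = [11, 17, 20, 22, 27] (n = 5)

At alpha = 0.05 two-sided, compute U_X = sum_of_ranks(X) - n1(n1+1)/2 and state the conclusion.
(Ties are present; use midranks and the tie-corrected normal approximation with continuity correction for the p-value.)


Step 1: Combine and sort all 11 observations; assign midranks.
sorted (value, group): (5,X), (9,X), (11,X), (11,Y), (14,X), (16,X), (17,Y), (20,Y), (22,Y), (27,X), (27,Y)
ranks: 5->1, 9->2, 11->3.5, 11->3.5, 14->5, 16->6, 17->7, 20->8, 22->9, 27->10.5, 27->10.5
Step 2: Rank sum for X: R1 = 1 + 2 + 3.5 + 5 + 6 + 10.5 = 28.
Step 3: U_X = R1 - n1(n1+1)/2 = 28 - 6*7/2 = 28 - 21 = 7.
       U_Y = n1*n2 - U_X = 30 - 7 = 23.
Step 4: Ties are present, so use the tie-corrected normal approximation (with continuity correction) for the p-value.
Step 5: p-value = 0.168954; compare to alpha = 0.05. fail to reject H0.

U_X = 7, p = 0.168954, fail to reject H0 at alpha = 0.05.


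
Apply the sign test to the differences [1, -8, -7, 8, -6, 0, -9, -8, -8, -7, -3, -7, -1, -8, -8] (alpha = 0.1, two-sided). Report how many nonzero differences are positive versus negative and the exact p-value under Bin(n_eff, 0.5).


Step 1: Discard zero differences. Original n = 15; n_eff = number of nonzero differences = 14.
Nonzero differences (with sign): +1, -8, -7, +8, -6, -9, -8, -8, -7, -3, -7, -1, -8, -8
Step 2: Count signs: positive = 2, negative = 12.
Step 3: Under H0: P(positive) = 0.5, so the number of positives S ~ Bin(14, 0.5).
Step 4: Two-sided exact p-value = sum of Bin(14,0.5) probabilities at or below the observed probability = 0.012939.
Step 5: alpha = 0.1. reject H0.

n_eff = 14, pos = 2, neg = 12, p = 0.012939, reject H0.


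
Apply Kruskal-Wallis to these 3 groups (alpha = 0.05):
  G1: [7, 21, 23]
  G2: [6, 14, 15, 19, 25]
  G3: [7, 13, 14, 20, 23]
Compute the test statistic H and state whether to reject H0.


Step 1: Combine all N = 13 observations and assign midranks.
sorted (value, group, rank): (6,G2,1), (7,G1,2.5), (7,G3,2.5), (13,G3,4), (14,G2,5.5), (14,G3,5.5), (15,G2,7), (19,G2,8), (20,G3,9), (21,G1,10), (23,G1,11.5), (23,G3,11.5), (25,G2,13)
Step 2: Sum ranks within each group.
R_1 = 24 (n_1 = 3)
R_2 = 34.5 (n_2 = 5)
R_3 = 32.5 (n_3 = 5)
Step 3: H = 12/(N(N+1)) * sum(R_i^2/n_i) - 3(N+1)
     = 12/(13*14) * (24^2/3 + 34.5^2/5 + 32.5^2/5) - 3*14
     = 0.065934 * 641.3 - 42
     = 0.283516.
Step 4: Ties present; correction factor C = 1 - 18/(13^3 - 13) = 0.991758. Corrected H = 0.283516 / 0.991758 = 0.285873.
Step 5: Under H0, H ~ chi^2(2); p-value = 0.866809.
Step 6: alpha = 0.05. fail to reject H0.

H = 0.2859, df = 2, p = 0.866809, fail to reject H0.


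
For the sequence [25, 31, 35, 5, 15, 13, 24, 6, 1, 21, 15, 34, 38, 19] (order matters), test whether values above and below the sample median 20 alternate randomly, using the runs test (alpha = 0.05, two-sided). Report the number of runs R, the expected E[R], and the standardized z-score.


Step 1: Compute median = 20; label A = above, B = below.
Labels in order: AAABBBABBABAAB  (n_A = 7, n_B = 7)
Step 2: Count runs R = 8.
Step 3: Under H0 (random ordering), E[R] = 2*n_A*n_B/(n_A+n_B) + 1 = 2*7*7/14 + 1 = 8.0000.
        Var[R] = 2*n_A*n_B*(2*n_A*n_B - n_A - n_B) / ((n_A+n_B)^2 * (n_A+n_B-1)) = 8232/2548 = 3.2308.
        SD[R] = 1.7974.
Step 4: R = E[R], so z = 0 with no continuity correction.
Step 5: Two-sided p-value via normal approximation = 2*(1 - Phi(|z|)) = 1.000000.
Step 6: alpha = 0.05. fail to reject H0.

R = 8, z = 0.0000, p = 1.000000, fail to reject H0.


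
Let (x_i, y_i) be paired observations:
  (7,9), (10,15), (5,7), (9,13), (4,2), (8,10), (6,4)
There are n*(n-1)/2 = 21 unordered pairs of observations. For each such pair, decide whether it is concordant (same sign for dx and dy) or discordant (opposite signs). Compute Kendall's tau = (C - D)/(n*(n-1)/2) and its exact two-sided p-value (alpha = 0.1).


Step 1: Enumerate the 21 unordered pairs (i,j) with i<j and classify each by sign(x_j-x_i) * sign(y_j-y_i).
  (1,2):dx=+3,dy=+6->C; (1,3):dx=-2,dy=-2->C; (1,4):dx=+2,dy=+4->C; (1,5):dx=-3,dy=-7->C
  (1,6):dx=+1,dy=+1->C; (1,7):dx=-1,dy=-5->C; (2,3):dx=-5,dy=-8->C; (2,4):dx=-1,dy=-2->C
  (2,5):dx=-6,dy=-13->C; (2,6):dx=-2,dy=-5->C; (2,7):dx=-4,dy=-11->C; (3,4):dx=+4,dy=+6->C
  (3,5):dx=-1,dy=-5->C; (3,6):dx=+3,dy=+3->C; (3,7):dx=+1,dy=-3->D; (4,5):dx=-5,dy=-11->C
  (4,6):dx=-1,dy=-3->C; (4,7):dx=-3,dy=-9->C; (5,6):dx=+4,dy=+8->C; (5,7):dx=+2,dy=+2->C
  (6,7):dx=-2,dy=-6->C
Step 2: C = 20, D = 1, total pairs = 21.
Step 3: tau = (C - D)/(n(n-1)/2) = (20 - 1)/21 = 0.904762.
Step 4: Exact two-sided p-value (enumerate n! = 5040 permutations of y under H0): p = 0.002778.
Step 5: alpha = 0.1. reject H0.

tau_b = 0.9048 (C=20, D=1), p = 0.002778, reject H0.


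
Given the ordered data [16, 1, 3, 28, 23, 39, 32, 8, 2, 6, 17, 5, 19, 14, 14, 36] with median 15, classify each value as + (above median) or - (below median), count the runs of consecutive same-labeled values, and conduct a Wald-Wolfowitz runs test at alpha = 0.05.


Step 1: Compute median = 15; label A = above, B = below.
Labels in order: ABBAAAABBBABABBA  (n_A = 8, n_B = 8)
Step 2: Count runs R = 9.
Step 3: Under H0 (random ordering), E[R] = 2*n_A*n_B/(n_A+n_B) + 1 = 2*8*8/16 + 1 = 9.0000.
        Var[R] = 2*n_A*n_B*(2*n_A*n_B - n_A - n_B) / ((n_A+n_B)^2 * (n_A+n_B-1)) = 14336/3840 = 3.7333.
        SD[R] = 1.9322.
Step 4: R = E[R], so z = 0 with no continuity correction.
Step 5: Two-sided p-value via normal approximation = 2*(1 - Phi(|z|)) = 1.000000.
Step 6: alpha = 0.05. fail to reject H0.

R = 9, z = 0.0000, p = 1.000000, fail to reject H0.


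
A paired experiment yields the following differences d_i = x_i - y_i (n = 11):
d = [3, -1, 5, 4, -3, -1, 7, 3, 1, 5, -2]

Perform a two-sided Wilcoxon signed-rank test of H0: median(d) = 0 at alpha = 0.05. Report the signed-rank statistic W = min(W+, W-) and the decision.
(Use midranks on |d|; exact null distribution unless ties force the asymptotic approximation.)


Step 1: Drop any zero differences (none here) and take |d_i|.
|d| = [3, 1, 5, 4, 3, 1, 7, 3, 1, 5, 2]
Step 2: Midrank |d_i| (ties get averaged ranks).
ranks: |3|->6, |1|->2, |5|->9.5, |4|->8, |3|->6, |1|->2, |7|->11, |3|->6, |1|->2, |5|->9.5, |2|->4
Step 3: Attach original signs; sum ranks with positive sign and with negative sign.
W+ = 6 + 9.5 + 8 + 11 + 6 + 2 + 9.5 = 52
W- = 2 + 6 + 2 + 4 = 14
(Check: W+ + W- = 66 should equal n(n+1)/2 = 66.)
Step 4: Test statistic W = min(W+, W-) = 14.
Step 5: Ties in |d|, so use the tie-corrected normal approximation.
        E[W] = n(n+1)/4 = 11*12/4 = 33.
        Tie groups: |d|=1 (t=3), |d|=3 (t=3), |d|=5 (t=2); sum(t^3 - t) = 54.
        Var[W] = n(n+1)(2n+1)/24 - sum(t^3-t)/48 = 3036/24 - 54/48 = 125.375.
        z = (W - E[W]) / sqrt(Var[W]) = (14 - 33) / 11.1971 = -1.6969.
        Two-sided p = 2*Phi(z) = 0.089722.
Step 6: alpha = 0.05. fail to reject H0.

W+ = 52, W- = 14, W = min = 14, p = 0.089722, fail to reject H0.


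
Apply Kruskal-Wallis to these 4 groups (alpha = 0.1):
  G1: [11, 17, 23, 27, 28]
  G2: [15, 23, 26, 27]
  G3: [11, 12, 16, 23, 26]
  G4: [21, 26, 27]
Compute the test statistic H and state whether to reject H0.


Step 1: Combine all N = 17 observations and assign midranks.
sorted (value, group, rank): (11,G1,1.5), (11,G3,1.5), (12,G3,3), (15,G2,4), (16,G3,5), (17,G1,6), (21,G4,7), (23,G1,9), (23,G2,9), (23,G3,9), (26,G2,12), (26,G3,12), (26,G4,12), (27,G1,15), (27,G2,15), (27,G4,15), (28,G1,17)
Step 2: Sum ranks within each group.
R_1 = 48.5 (n_1 = 5)
R_2 = 40 (n_2 = 4)
R_3 = 30.5 (n_3 = 5)
R_4 = 34 (n_4 = 3)
Step 3: H = 12/(N(N+1)) * sum(R_i^2/n_i) - 3(N+1)
     = 12/(17*18) * (48.5^2/5 + 40^2/4 + 30.5^2/5 + 34^2/3) - 3*18
     = 0.039216 * 1441.83 - 54
     = 2.542484.
Step 4: Ties present; correction factor C = 1 - 78/(17^3 - 17) = 0.984069. Corrected H = 2.542484 / 0.984069 = 2.583645.
Step 5: Under H0, H ~ chi^2(3); p-value = 0.460364.
Step 6: alpha = 0.1. fail to reject H0.

H = 2.5836, df = 3, p = 0.460364, fail to reject H0.


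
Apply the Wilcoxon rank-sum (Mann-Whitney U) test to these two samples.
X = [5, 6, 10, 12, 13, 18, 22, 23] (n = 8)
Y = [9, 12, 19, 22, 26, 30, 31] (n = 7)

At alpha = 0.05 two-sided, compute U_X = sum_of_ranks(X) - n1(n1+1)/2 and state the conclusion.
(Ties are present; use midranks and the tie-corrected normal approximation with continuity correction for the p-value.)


Step 1: Combine and sort all 15 observations; assign midranks.
sorted (value, group): (5,X), (6,X), (9,Y), (10,X), (12,X), (12,Y), (13,X), (18,X), (19,Y), (22,X), (22,Y), (23,X), (26,Y), (30,Y), (31,Y)
ranks: 5->1, 6->2, 9->3, 10->4, 12->5.5, 12->5.5, 13->7, 18->8, 19->9, 22->10.5, 22->10.5, 23->12, 26->13, 30->14, 31->15
Step 2: Rank sum for X: R1 = 1 + 2 + 4 + 5.5 + 7 + 8 + 10.5 + 12 = 50.
Step 3: U_X = R1 - n1(n1+1)/2 = 50 - 8*9/2 = 50 - 36 = 14.
       U_Y = n1*n2 - U_X = 56 - 14 = 42.
Step 4: Ties are present, so use the tie-corrected normal approximation (with continuity correction) for the p-value.
Step 5: p-value = 0.117555; compare to alpha = 0.05. fail to reject H0.

U_X = 14, p = 0.117555, fail to reject H0 at alpha = 0.05.


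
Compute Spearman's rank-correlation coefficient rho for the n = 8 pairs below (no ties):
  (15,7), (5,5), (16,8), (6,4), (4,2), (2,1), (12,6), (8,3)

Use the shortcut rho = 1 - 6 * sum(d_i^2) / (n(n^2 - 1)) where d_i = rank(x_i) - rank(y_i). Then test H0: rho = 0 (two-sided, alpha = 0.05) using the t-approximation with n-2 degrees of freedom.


Step 1: Rank x and y separately (midranks; no ties here).
rank(x): 15->7, 5->3, 16->8, 6->4, 4->2, 2->1, 12->6, 8->5
rank(y): 7->7, 5->5, 8->8, 4->4, 2->2, 1->1, 6->6, 3->3
Step 2: d_i = R_x(i) - R_y(i); compute d_i^2.
  (7-7)^2=0, (3-5)^2=4, (8-8)^2=0, (4-4)^2=0, (2-2)^2=0, (1-1)^2=0, (6-6)^2=0, (5-3)^2=4
sum(d^2) = 8.
Step 3: rho = 1 - 6*8 / (8*(8^2 - 1)) = 1 - 48/504 = 0.904762.
Step 4: Under H0, t = rho * sqrt((n-2)/(1-rho^2)) = 5.2034 ~ t(6).
Step 5: Two-sided p-value from the t-distribution with 6 df = 0.002008.
Step 6: alpha = 0.05. reject H0.

rho = 0.9048, p = 0.002008, reject H0 at alpha = 0.05.


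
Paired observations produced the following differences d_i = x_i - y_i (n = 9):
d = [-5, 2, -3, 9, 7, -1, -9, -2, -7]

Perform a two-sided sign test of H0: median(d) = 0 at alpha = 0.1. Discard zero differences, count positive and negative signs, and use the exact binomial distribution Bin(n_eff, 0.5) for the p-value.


Step 1: Discard zero differences. Original n = 9; n_eff = number of nonzero differences = 9.
Nonzero differences (with sign): -5, +2, -3, +9, +7, -1, -9, -2, -7
Step 2: Count signs: positive = 3, negative = 6.
Step 3: Under H0: P(positive) = 0.5, so the number of positives S ~ Bin(9, 0.5).
Step 4: Two-sided exact p-value = sum of Bin(9,0.5) probabilities at or below the observed probability = 0.507812.
Step 5: alpha = 0.1. fail to reject H0.

n_eff = 9, pos = 3, neg = 6, p = 0.507812, fail to reject H0.


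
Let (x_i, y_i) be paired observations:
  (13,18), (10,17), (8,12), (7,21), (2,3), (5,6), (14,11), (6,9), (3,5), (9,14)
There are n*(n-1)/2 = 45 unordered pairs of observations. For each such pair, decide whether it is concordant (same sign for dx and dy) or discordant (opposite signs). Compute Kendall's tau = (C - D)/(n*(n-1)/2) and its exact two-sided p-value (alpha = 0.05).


Step 1: Enumerate the 45 unordered pairs (i,j) with i<j and classify each by sign(x_j-x_i) * sign(y_j-y_i).
  (1,2):dx=-3,dy=-1->C; (1,3):dx=-5,dy=-6->C; (1,4):dx=-6,dy=+3->D; (1,5):dx=-11,dy=-15->C
  (1,6):dx=-8,dy=-12->C; (1,7):dx=+1,dy=-7->D; (1,8):dx=-7,dy=-9->C; (1,9):dx=-10,dy=-13->C
  (1,10):dx=-4,dy=-4->C; (2,3):dx=-2,dy=-5->C; (2,4):dx=-3,dy=+4->D; (2,5):dx=-8,dy=-14->C
  (2,6):dx=-5,dy=-11->C; (2,7):dx=+4,dy=-6->D; (2,8):dx=-4,dy=-8->C; (2,9):dx=-7,dy=-12->C
  (2,10):dx=-1,dy=-3->C; (3,4):dx=-1,dy=+9->D; (3,5):dx=-6,dy=-9->C; (3,6):dx=-3,dy=-6->C
  (3,7):dx=+6,dy=-1->D; (3,8):dx=-2,dy=-3->C; (3,9):dx=-5,dy=-7->C; (3,10):dx=+1,dy=+2->C
  (4,5):dx=-5,dy=-18->C; (4,6):dx=-2,dy=-15->C; (4,7):dx=+7,dy=-10->D; (4,8):dx=-1,dy=-12->C
  (4,9):dx=-4,dy=-16->C; (4,10):dx=+2,dy=-7->D; (5,6):dx=+3,dy=+3->C; (5,7):dx=+12,dy=+8->C
  (5,8):dx=+4,dy=+6->C; (5,9):dx=+1,dy=+2->C; (5,10):dx=+7,dy=+11->C; (6,7):dx=+9,dy=+5->C
  (6,8):dx=+1,dy=+3->C; (6,9):dx=-2,dy=-1->C; (6,10):dx=+4,dy=+8->C; (7,8):dx=-8,dy=-2->C
  (7,9):dx=-11,dy=-6->C; (7,10):dx=-5,dy=+3->D; (8,9):dx=-3,dy=-4->C; (8,10):dx=+3,dy=+5->C
  (9,10):dx=+6,dy=+9->C
Step 2: C = 36, D = 9, total pairs = 45.
Step 3: tau = (C - D)/(n(n-1)/2) = (36 - 9)/45 = 0.600000.
Step 4: Exact two-sided p-value (enumerate n! = 3628800 permutations of y under H0): p = 0.016666.
Step 5: alpha = 0.05. reject H0.

tau_b = 0.6000 (C=36, D=9), p = 0.016666, reject H0.


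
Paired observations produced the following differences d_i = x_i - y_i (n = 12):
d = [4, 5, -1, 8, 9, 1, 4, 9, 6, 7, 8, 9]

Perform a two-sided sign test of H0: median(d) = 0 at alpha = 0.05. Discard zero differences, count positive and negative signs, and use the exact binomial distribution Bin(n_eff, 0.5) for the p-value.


Step 1: Discard zero differences. Original n = 12; n_eff = number of nonzero differences = 12.
Nonzero differences (with sign): +4, +5, -1, +8, +9, +1, +4, +9, +6, +7, +8, +9
Step 2: Count signs: positive = 11, negative = 1.
Step 3: Under H0: P(positive) = 0.5, so the number of positives S ~ Bin(12, 0.5).
Step 4: Two-sided exact p-value = sum of Bin(12,0.5) probabilities at or below the observed probability = 0.006348.
Step 5: alpha = 0.05. reject H0.

n_eff = 12, pos = 11, neg = 1, p = 0.006348, reject H0.


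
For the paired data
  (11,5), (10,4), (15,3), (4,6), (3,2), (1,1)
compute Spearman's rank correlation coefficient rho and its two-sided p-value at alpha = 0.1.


Step 1: Rank x and y separately (midranks; no ties here).
rank(x): 11->5, 10->4, 15->6, 4->3, 3->2, 1->1
rank(y): 5->5, 4->4, 3->3, 6->6, 2->2, 1->1
Step 2: d_i = R_x(i) - R_y(i); compute d_i^2.
  (5-5)^2=0, (4-4)^2=0, (6-3)^2=9, (3-6)^2=9, (2-2)^2=0, (1-1)^2=0
sum(d^2) = 18.
Step 3: rho = 1 - 6*18 / (6*(6^2 - 1)) = 1 - 108/210 = 0.485714.
Step 4: Under H0, t = rho * sqrt((n-2)/(1-rho^2)) = 1.1113 ~ t(4).
Step 5: Two-sided p-value from the t-distribution with 4 df = 0.328723.
Step 6: alpha = 0.1. fail to reject H0.

rho = 0.4857, p = 0.328723, fail to reject H0 at alpha = 0.1.


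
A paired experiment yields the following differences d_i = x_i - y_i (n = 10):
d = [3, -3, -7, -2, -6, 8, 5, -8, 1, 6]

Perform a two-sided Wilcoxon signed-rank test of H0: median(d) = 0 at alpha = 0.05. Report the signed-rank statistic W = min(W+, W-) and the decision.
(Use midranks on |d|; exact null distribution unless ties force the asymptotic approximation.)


Step 1: Drop any zero differences (none here) and take |d_i|.
|d| = [3, 3, 7, 2, 6, 8, 5, 8, 1, 6]
Step 2: Midrank |d_i| (ties get averaged ranks).
ranks: |3|->3.5, |3|->3.5, |7|->8, |2|->2, |6|->6.5, |8|->9.5, |5|->5, |8|->9.5, |1|->1, |6|->6.5
Step 3: Attach original signs; sum ranks with positive sign and with negative sign.
W+ = 3.5 + 9.5 + 5 + 1 + 6.5 = 25.5
W- = 3.5 + 8 + 2 + 6.5 + 9.5 = 29.5
(Check: W+ + W- = 55 should equal n(n+1)/2 = 55.)
Step 4: Test statistic W = min(W+, W-) = 25.5.
Step 5: Ties in |d|, so use the tie-corrected normal approximation.
        E[W] = n(n+1)/4 = 10*11/4 = 27.5.
        Tie groups: |d|=3 (t=2), |d|=6 (t=2), |d|=8 (t=2); sum(t^3 - t) = 18.
        Var[W] = n(n+1)(2n+1)/24 - sum(t^3-t)/48 = 2310/24 - 18/48 = 95.875.
        z = (W - E[W]) / sqrt(Var[W]) = (25.5 - 27.5) / 9.7916 = -0.2043.
        Two-sided p = 2*Phi(z) = 0.838153.
Step 6: alpha = 0.05. fail to reject H0.

W+ = 25.5, W- = 29.5, W = min = 25.5, p = 0.838153, fail to reject H0.


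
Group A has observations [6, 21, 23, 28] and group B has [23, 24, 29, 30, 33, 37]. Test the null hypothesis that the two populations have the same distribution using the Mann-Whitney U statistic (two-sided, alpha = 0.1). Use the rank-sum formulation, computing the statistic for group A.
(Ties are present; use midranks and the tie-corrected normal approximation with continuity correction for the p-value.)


Step 1: Combine and sort all 10 observations; assign midranks.
sorted (value, group): (6,X), (21,X), (23,X), (23,Y), (24,Y), (28,X), (29,Y), (30,Y), (33,Y), (37,Y)
ranks: 6->1, 21->2, 23->3.5, 23->3.5, 24->5, 28->6, 29->7, 30->8, 33->9, 37->10
Step 2: Rank sum for X: R1 = 1 + 2 + 3.5 + 6 = 12.5.
Step 3: U_X = R1 - n1(n1+1)/2 = 12.5 - 4*5/2 = 12.5 - 10 = 2.5.
       U_Y = n1*n2 - U_X = 24 - 2.5 = 21.5.
Step 4: Ties are present, so use the tie-corrected normal approximation (with continuity correction) for the p-value.
Step 5: p-value = 0.054273; compare to alpha = 0.1. reject H0.

U_X = 2.5, p = 0.054273, reject H0 at alpha = 0.1.


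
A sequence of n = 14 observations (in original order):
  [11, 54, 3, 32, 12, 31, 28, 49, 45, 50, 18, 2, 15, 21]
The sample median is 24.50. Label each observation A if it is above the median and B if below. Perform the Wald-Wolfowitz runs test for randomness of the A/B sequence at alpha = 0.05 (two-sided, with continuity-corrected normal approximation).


Step 1: Compute median = 24.50; label A = above, B = below.
Labels in order: BABABAAAAABBBB  (n_A = 7, n_B = 7)
Step 2: Count runs R = 7.
Step 3: Under H0 (random ordering), E[R] = 2*n_A*n_B/(n_A+n_B) + 1 = 2*7*7/14 + 1 = 8.0000.
        Var[R] = 2*n_A*n_B*(2*n_A*n_B - n_A - n_B) / ((n_A+n_B)^2 * (n_A+n_B-1)) = 8232/2548 = 3.2308.
        SD[R] = 1.7974.
Step 4: Continuity-corrected z = (R + 0.5 - E[R]) / SD[R] = (7 + 0.5 - 8.0000) / 1.7974 = -0.2782.
Step 5: Two-sided p-value via normal approximation = 2*(1 - Phi(|z|)) = 0.780879.
Step 6: alpha = 0.05. fail to reject H0.

R = 7, z = -0.2782, p = 0.780879, fail to reject H0.


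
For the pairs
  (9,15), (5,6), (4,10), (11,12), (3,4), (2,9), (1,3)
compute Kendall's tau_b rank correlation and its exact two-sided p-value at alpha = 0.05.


Step 1: Enumerate the 21 unordered pairs (i,j) with i<j and classify each by sign(x_j-x_i) * sign(y_j-y_i).
  (1,2):dx=-4,dy=-9->C; (1,3):dx=-5,dy=-5->C; (1,4):dx=+2,dy=-3->D; (1,5):dx=-6,dy=-11->C
  (1,6):dx=-7,dy=-6->C; (1,7):dx=-8,dy=-12->C; (2,3):dx=-1,dy=+4->D; (2,4):dx=+6,dy=+6->C
  (2,5):dx=-2,dy=-2->C; (2,6):dx=-3,dy=+3->D; (2,7):dx=-4,dy=-3->C; (3,4):dx=+7,dy=+2->C
  (3,5):dx=-1,dy=-6->C; (3,6):dx=-2,dy=-1->C; (3,7):dx=-3,dy=-7->C; (4,5):dx=-8,dy=-8->C
  (4,6):dx=-9,dy=-3->C; (4,7):dx=-10,dy=-9->C; (5,6):dx=-1,dy=+5->D; (5,7):dx=-2,dy=-1->C
  (6,7):dx=-1,dy=-6->C
Step 2: C = 17, D = 4, total pairs = 21.
Step 3: tau = (C - D)/(n(n-1)/2) = (17 - 4)/21 = 0.619048.
Step 4: Exact two-sided p-value (enumerate n! = 5040 permutations of y under H0): p = 0.069048.
Step 5: alpha = 0.05. fail to reject H0.

tau_b = 0.6190 (C=17, D=4), p = 0.069048, fail to reject H0.


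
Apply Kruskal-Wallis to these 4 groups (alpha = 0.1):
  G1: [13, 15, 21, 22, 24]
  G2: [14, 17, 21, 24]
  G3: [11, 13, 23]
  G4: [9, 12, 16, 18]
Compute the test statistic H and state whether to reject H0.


Step 1: Combine all N = 16 observations and assign midranks.
sorted (value, group, rank): (9,G4,1), (11,G3,2), (12,G4,3), (13,G1,4.5), (13,G3,4.5), (14,G2,6), (15,G1,7), (16,G4,8), (17,G2,9), (18,G4,10), (21,G1,11.5), (21,G2,11.5), (22,G1,13), (23,G3,14), (24,G1,15.5), (24,G2,15.5)
Step 2: Sum ranks within each group.
R_1 = 51.5 (n_1 = 5)
R_2 = 42 (n_2 = 4)
R_3 = 20.5 (n_3 = 3)
R_4 = 22 (n_4 = 4)
Step 3: H = 12/(N(N+1)) * sum(R_i^2/n_i) - 3(N+1)
     = 12/(16*17) * (51.5^2/5 + 42^2/4 + 20.5^2/3 + 22^2/4) - 3*17
     = 0.044118 * 1232.53 - 51
     = 3.376471.
Step 4: Ties present; correction factor C = 1 - 18/(16^3 - 16) = 0.995588. Corrected H = 3.376471 / 0.995588 = 3.391433.
Step 5: Under H0, H ~ chi^2(3); p-value = 0.335118.
Step 6: alpha = 0.1. fail to reject H0.

H = 3.3914, df = 3, p = 0.335118, fail to reject H0.


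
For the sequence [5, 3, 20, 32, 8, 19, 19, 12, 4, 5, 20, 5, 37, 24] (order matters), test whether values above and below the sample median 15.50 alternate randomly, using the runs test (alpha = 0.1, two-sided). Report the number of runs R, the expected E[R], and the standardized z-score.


Step 1: Compute median = 15.50; label A = above, B = below.
Labels in order: BBAABAABBBABAA  (n_A = 7, n_B = 7)
Step 2: Count runs R = 8.
Step 3: Under H0 (random ordering), E[R] = 2*n_A*n_B/(n_A+n_B) + 1 = 2*7*7/14 + 1 = 8.0000.
        Var[R] = 2*n_A*n_B*(2*n_A*n_B - n_A - n_B) / ((n_A+n_B)^2 * (n_A+n_B-1)) = 8232/2548 = 3.2308.
        SD[R] = 1.7974.
Step 4: R = E[R], so z = 0 with no continuity correction.
Step 5: Two-sided p-value via normal approximation = 2*(1 - Phi(|z|)) = 1.000000.
Step 6: alpha = 0.1. fail to reject H0.

R = 8, z = 0.0000, p = 1.000000, fail to reject H0.


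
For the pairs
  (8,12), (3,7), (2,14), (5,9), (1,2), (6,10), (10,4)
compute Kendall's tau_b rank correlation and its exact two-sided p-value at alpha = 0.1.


Step 1: Enumerate the 21 unordered pairs (i,j) with i<j and classify each by sign(x_j-x_i) * sign(y_j-y_i).
  (1,2):dx=-5,dy=-5->C; (1,3):dx=-6,dy=+2->D; (1,4):dx=-3,dy=-3->C; (1,5):dx=-7,dy=-10->C
  (1,6):dx=-2,dy=-2->C; (1,7):dx=+2,dy=-8->D; (2,3):dx=-1,dy=+7->D; (2,4):dx=+2,dy=+2->C
  (2,5):dx=-2,dy=-5->C; (2,6):dx=+3,dy=+3->C; (2,7):dx=+7,dy=-3->D; (3,4):dx=+3,dy=-5->D
  (3,5):dx=-1,dy=-12->C; (3,6):dx=+4,dy=-4->D; (3,7):dx=+8,dy=-10->D; (4,5):dx=-4,dy=-7->C
  (4,6):dx=+1,dy=+1->C; (4,7):dx=+5,dy=-5->D; (5,6):dx=+5,dy=+8->C; (5,7):dx=+9,dy=+2->C
  (6,7):dx=+4,dy=-6->D
Step 2: C = 12, D = 9, total pairs = 21.
Step 3: tau = (C - D)/(n(n-1)/2) = (12 - 9)/21 = 0.142857.
Step 4: Exact two-sided p-value (enumerate n! = 5040 permutations of y under H0): p = 0.772619.
Step 5: alpha = 0.1. fail to reject H0.

tau_b = 0.1429 (C=12, D=9), p = 0.772619, fail to reject H0.


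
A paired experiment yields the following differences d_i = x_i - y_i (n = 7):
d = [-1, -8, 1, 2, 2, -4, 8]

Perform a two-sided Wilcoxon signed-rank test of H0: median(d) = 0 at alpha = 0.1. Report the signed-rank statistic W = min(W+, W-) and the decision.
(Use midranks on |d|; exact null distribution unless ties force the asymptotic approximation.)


Step 1: Drop any zero differences (none here) and take |d_i|.
|d| = [1, 8, 1, 2, 2, 4, 8]
Step 2: Midrank |d_i| (ties get averaged ranks).
ranks: |1|->1.5, |8|->6.5, |1|->1.5, |2|->3.5, |2|->3.5, |4|->5, |8|->6.5
Step 3: Attach original signs; sum ranks with positive sign and with negative sign.
W+ = 1.5 + 3.5 + 3.5 + 6.5 = 15
W- = 1.5 + 6.5 + 5 = 13
(Check: W+ + W- = 28 should equal n(n+1)/2 = 28.)
Step 4: Test statistic W = min(W+, W-) = 13.
Step 5: Ties in |d|, so use the tie-corrected normal approximation.
        E[W] = n(n+1)/4 = 7*8/4 = 14.
        Tie groups: |d|=1 (t=2), |d|=2 (t=2), |d|=8 (t=2); sum(t^3 - t) = 18.
        Var[W] = n(n+1)(2n+1)/24 - sum(t^3-t)/48 = 840/24 - 18/48 = 34.625.
        z = (W - E[W]) / sqrt(Var[W]) = (13 - 14) / 5.8843 = -0.1699.
        Two-sided p = 2*Phi(z) = 0.865054.
Step 6: alpha = 0.1. fail to reject H0.

W+ = 15, W- = 13, W = min = 13, p = 0.865054, fail to reject H0.


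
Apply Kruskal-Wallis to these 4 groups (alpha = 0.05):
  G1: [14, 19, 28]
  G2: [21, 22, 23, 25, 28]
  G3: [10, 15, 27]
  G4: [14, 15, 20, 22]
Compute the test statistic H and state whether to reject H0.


Step 1: Combine all N = 15 observations and assign midranks.
sorted (value, group, rank): (10,G3,1), (14,G1,2.5), (14,G4,2.5), (15,G3,4.5), (15,G4,4.5), (19,G1,6), (20,G4,7), (21,G2,8), (22,G2,9.5), (22,G4,9.5), (23,G2,11), (25,G2,12), (27,G3,13), (28,G1,14.5), (28,G2,14.5)
Step 2: Sum ranks within each group.
R_1 = 23 (n_1 = 3)
R_2 = 55 (n_2 = 5)
R_3 = 18.5 (n_3 = 3)
R_4 = 23.5 (n_4 = 4)
Step 3: H = 12/(N(N+1)) * sum(R_i^2/n_i) - 3(N+1)
     = 12/(15*16) * (23^2/3 + 55^2/5 + 18.5^2/3 + 23.5^2/4) - 3*16
     = 0.050000 * 1033.48 - 48
     = 3.673958.
Step 4: Ties present; correction factor C = 1 - 24/(15^3 - 15) = 0.992857. Corrected H = 3.673958 / 0.992857 = 3.700390.
Step 5: Under H0, H ~ chi^2(3); p-value = 0.295687.
Step 6: alpha = 0.05. fail to reject H0.

H = 3.7004, df = 3, p = 0.295687, fail to reject H0.


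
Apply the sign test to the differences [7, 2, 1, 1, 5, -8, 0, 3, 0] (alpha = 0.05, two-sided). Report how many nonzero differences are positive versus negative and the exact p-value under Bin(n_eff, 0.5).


Step 1: Discard zero differences. Original n = 9; n_eff = number of nonzero differences = 7.
Nonzero differences (with sign): +7, +2, +1, +1, +5, -8, +3
Step 2: Count signs: positive = 6, negative = 1.
Step 3: Under H0: P(positive) = 0.5, so the number of positives S ~ Bin(7, 0.5).
Step 4: Two-sided exact p-value = sum of Bin(7,0.5) probabilities at or below the observed probability = 0.125000.
Step 5: alpha = 0.05. fail to reject H0.

n_eff = 7, pos = 6, neg = 1, p = 0.125000, fail to reject H0.


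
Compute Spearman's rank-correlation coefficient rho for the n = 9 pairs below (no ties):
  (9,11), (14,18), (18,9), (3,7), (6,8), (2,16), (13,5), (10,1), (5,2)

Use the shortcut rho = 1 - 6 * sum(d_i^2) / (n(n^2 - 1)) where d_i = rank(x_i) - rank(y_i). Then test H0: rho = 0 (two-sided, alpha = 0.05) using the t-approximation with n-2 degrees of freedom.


Step 1: Rank x and y separately (midranks; no ties here).
rank(x): 9->5, 14->8, 18->9, 3->2, 6->4, 2->1, 13->7, 10->6, 5->3
rank(y): 11->7, 18->9, 9->6, 7->4, 8->5, 16->8, 5->3, 1->1, 2->2
Step 2: d_i = R_x(i) - R_y(i); compute d_i^2.
  (5-7)^2=4, (8-9)^2=1, (9-6)^2=9, (2-4)^2=4, (4-5)^2=1, (1-8)^2=49, (7-3)^2=16, (6-1)^2=25, (3-2)^2=1
sum(d^2) = 110.
Step 3: rho = 1 - 6*110 / (9*(9^2 - 1)) = 1 - 660/720 = 0.083333.
Step 4: Under H0, t = rho * sqrt((n-2)/(1-rho^2)) = 0.2212 ~ t(7).
Step 5: Two-sided p-value from the t-distribution with 7 df = 0.831214.
Step 6: alpha = 0.05. fail to reject H0.

rho = 0.0833, p = 0.831214, fail to reject H0 at alpha = 0.05.


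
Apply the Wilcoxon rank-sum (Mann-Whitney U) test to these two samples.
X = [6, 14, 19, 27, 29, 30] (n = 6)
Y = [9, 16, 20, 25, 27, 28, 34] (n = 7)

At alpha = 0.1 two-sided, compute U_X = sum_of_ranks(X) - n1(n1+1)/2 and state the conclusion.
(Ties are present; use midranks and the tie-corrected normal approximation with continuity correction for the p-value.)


Step 1: Combine and sort all 13 observations; assign midranks.
sorted (value, group): (6,X), (9,Y), (14,X), (16,Y), (19,X), (20,Y), (25,Y), (27,X), (27,Y), (28,Y), (29,X), (30,X), (34,Y)
ranks: 6->1, 9->2, 14->3, 16->4, 19->5, 20->6, 25->7, 27->8.5, 27->8.5, 28->10, 29->11, 30->12, 34->13
Step 2: Rank sum for X: R1 = 1 + 3 + 5 + 8.5 + 11 + 12 = 40.5.
Step 3: U_X = R1 - n1(n1+1)/2 = 40.5 - 6*7/2 = 40.5 - 21 = 19.5.
       U_Y = n1*n2 - U_X = 42 - 19.5 = 22.5.
Step 4: Ties are present, so use the tie-corrected normal approximation (with continuity correction) for the p-value.
Step 5: p-value = 0.886248; compare to alpha = 0.1. fail to reject H0.

U_X = 19.5, p = 0.886248, fail to reject H0 at alpha = 0.1.


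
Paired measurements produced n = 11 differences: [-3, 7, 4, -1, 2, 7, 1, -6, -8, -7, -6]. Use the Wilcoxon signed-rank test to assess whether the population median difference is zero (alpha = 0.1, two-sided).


Step 1: Drop any zero differences (none here) and take |d_i|.
|d| = [3, 7, 4, 1, 2, 7, 1, 6, 8, 7, 6]
Step 2: Midrank |d_i| (ties get averaged ranks).
ranks: |3|->4, |7|->9, |4|->5, |1|->1.5, |2|->3, |7|->9, |1|->1.5, |6|->6.5, |8|->11, |7|->9, |6|->6.5
Step 3: Attach original signs; sum ranks with positive sign and with negative sign.
W+ = 9 + 5 + 3 + 9 + 1.5 = 27.5
W- = 4 + 1.5 + 6.5 + 11 + 9 + 6.5 = 38.5
(Check: W+ + W- = 66 should equal n(n+1)/2 = 66.)
Step 4: Test statistic W = min(W+, W-) = 27.5.
Step 5: Ties in |d|, so use the tie-corrected normal approximation.
        E[W] = n(n+1)/4 = 11*12/4 = 33.
        Tie groups: |d|=1 (t=2), |d|=6 (t=2), |d|=7 (t=3); sum(t^3 - t) = 36.
        Var[W] = n(n+1)(2n+1)/24 - sum(t^3-t)/48 = 3036/24 - 36/48 = 125.75.
        z = (W - E[W]) / sqrt(Var[W]) = (27.5 - 33) / 11.2138 = -0.4905.
        Two-sided p = 2*Phi(z) = 0.623804.
Step 6: alpha = 0.1. fail to reject H0.

W+ = 27.5, W- = 38.5, W = min = 27.5, p = 0.623804, fail to reject H0.


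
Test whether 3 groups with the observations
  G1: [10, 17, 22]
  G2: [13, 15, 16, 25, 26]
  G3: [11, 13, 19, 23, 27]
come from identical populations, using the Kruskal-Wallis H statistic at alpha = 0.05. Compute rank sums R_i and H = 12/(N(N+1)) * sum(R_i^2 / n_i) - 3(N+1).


Step 1: Combine all N = 13 observations and assign midranks.
sorted (value, group, rank): (10,G1,1), (11,G3,2), (13,G2,3.5), (13,G3,3.5), (15,G2,5), (16,G2,6), (17,G1,7), (19,G3,8), (22,G1,9), (23,G3,10), (25,G2,11), (26,G2,12), (27,G3,13)
Step 2: Sum ranks within each group.
R_1 = 17 (n_1 = 3)
R_2 = 37.5 (n_2 = 5)
R_3 = 36.5 (n_3 = 5)
Step 3: H = 12/(N(N+1)) * sum(R_i^2/n_i) - 3(N+1)
     = 12/(13*14) * (17^2/3 + 37.5^2/5 + 36.5^2/5) - 3*14
     = 0.065934 * 644.033 - 42
     = 0.463736.
Step 4: Ties present; correction factor C = 1 - 6/(13^3 - 13) = 0.997253. Corrected H = 0.463736 / 0.997253 = 0.465014.
Step 5: Under H0, H ~ chi^2(2); p-value = 0.792544.
Step 6: alpha = 0.05. fail to reject H0.

H = 0.4650, df = 2, p = 0.792544, fail to reject H0.


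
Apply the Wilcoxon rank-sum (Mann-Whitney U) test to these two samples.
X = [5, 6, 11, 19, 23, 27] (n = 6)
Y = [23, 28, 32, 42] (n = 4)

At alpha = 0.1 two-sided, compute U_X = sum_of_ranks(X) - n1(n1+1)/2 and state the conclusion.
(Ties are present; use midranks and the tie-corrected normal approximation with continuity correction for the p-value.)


Step 1: Combine and sort all 10 observations; assign midranks.
sorted (value, group): (5,X), (6,X), (11,X), (19,X), (23,X), (23,Y), (27,X), (28,Y), (32,Y), (42,Y)
ranks: 5->1, 6->2, 11->3, 19->4, 23->5.5, 23->5.5, 27->7, 28->8, 32->9, 42->10
Step 2: Rank sum for X: R1 = 1 + 2 + 3 + 4 + 5.5 + 7 = 22.5.
Step 3: U_X = R1 - n1(n1+1)/2 = 22.5 - 6*7/2 = 22.5 - 21 = 1.5.
       U_Y = n1*n2 - U_X = 24 - 1.5 = 22.5.
Step 4: Ties are present, so use the tie-corrected normal approximation (with continuity correction) for the p-value.
Step 5: p-value = 0.032476; compare to alpha = 0.1. reject H0.

U_X = 1.5, p = 0.032476, reject H0 at alpha = 0.1.


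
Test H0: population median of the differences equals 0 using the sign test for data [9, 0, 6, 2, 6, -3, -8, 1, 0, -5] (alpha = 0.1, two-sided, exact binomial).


Step 1: Discard zero differences. Original n = 10; n_eff = number of nonzero differences = 8.
Nonzero differences (with sign): +9, +6, +2, +6, -3, -8, +1, -5
Step 2: Count signs: positive = 5, negative = 3.
Step 3: Under H0: P(positive) = 0.5, so the number of positives S ~ Bin(8, 0.5).
Step 4: Two-sided exact p-value = sum of Bin(8,0.5) probabilities at or below the observed probability = 0.726562.
Step 5: alpha = 0.1. fail to reject H0.

n_eff = 8, pos = 5, neg = 3, p = 0.726562, fail to reject H0.
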